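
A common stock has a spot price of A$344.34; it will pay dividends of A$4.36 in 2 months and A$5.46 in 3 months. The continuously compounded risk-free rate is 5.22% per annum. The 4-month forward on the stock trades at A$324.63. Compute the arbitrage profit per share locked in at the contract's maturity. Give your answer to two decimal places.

PV(dividends) I = 4.36·e^(−0.0522·2/12) + 5.46·e^(−0.0522·3/12) = 9.7114
Fair forward F* = (S − I)·e^(rT) = (344.34 − 9.7114)·e^0.017400 = 334.6286 × 1.017552 = 340.5020
Market A$324.63 < fair 340.5020: forward underpriced → reverse cash-and-carry (short the stock, invest proceeds at r, pay the dividends, go long the forward).
Profit at T = |F_mkt − F*| = |324.63 − 340.5020| = A$15.87 per share

A$15.87 per share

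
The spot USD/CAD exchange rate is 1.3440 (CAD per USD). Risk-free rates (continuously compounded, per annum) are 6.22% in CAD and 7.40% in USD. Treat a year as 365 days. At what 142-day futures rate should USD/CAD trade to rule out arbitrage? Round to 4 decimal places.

F = S·e^((r_CAD − r_USD)T) = 1.3440 · e^((0.0622 − 0.0740) × 142/365)
= 1.3440 · e^-0.004591 = 1.3440 × 0.995420
F = 1.3378 CAD per USD

1.3378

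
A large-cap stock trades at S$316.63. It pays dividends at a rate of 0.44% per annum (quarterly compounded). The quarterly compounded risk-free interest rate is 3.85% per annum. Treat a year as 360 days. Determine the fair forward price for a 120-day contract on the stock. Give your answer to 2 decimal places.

F = S · (1+r/4)^(4T) / (1+q/4)^(4T)
= 316.63 × 1.012854 / 1.001467 = 316.63 × 1.011370
F = S$320.23

S$320.23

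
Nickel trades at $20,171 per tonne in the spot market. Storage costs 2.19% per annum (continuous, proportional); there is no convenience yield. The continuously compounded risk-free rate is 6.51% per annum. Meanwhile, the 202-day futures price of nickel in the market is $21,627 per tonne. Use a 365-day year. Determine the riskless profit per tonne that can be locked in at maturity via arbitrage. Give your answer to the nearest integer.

Fair futures: F* = S·e^(carry·T), with carry = (r + u) = 0.0651 + 0.0219 = 0.0870
F* = 20171 · e^(0.0870 × 202/365) = 20171 · e^0.048148 = 20171 × 1.049326 = $21165.9547
Market $21627 > fair $21165.9547: forward overpriced → cash-and-carry (buy spot, short the forward).
At maturity, profit = |F_mkt − F*| = |21627 − 21165.9547| = $461 per tonne

$461 per tonne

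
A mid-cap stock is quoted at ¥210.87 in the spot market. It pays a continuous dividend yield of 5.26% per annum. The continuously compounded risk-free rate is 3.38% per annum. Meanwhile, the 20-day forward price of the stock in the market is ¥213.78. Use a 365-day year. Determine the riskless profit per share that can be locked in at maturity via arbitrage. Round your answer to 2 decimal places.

¥3.13 per share

Fair forward: F* = S·e^(carry·T), with carry = (r − q) = 0.0338 − 0.0526 = -0.0188
F* = 210.87 · e^(-0.0188 × 20/365) = 210.87 · e^-0.001030 = 210.87 × 0.998971 = ¥210.6530
Market ¥213.78 > fair ¥210.6530: forward overpriced → cash-and-carry (buy spot, short the forward).
At maturity, profit = |F_mkt − F*| = |213.78 − 210.6530| = ¥3.13 per share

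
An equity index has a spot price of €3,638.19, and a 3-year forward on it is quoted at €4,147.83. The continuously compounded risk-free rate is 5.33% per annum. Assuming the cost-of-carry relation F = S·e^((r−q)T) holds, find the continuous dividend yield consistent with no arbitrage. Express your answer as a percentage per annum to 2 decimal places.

0.96%

From F = S·e^((r−q)T): (r − q) = ln(F/S)/T
ln(4147.83/3638.19) = ln(1.140081) = 0.131099
(r − q) = 0.131099 / (3) = 0.043700
q = r − ln(F/S)/T = 0.0533 − 0.043700 = 0.009600
q = 0.96%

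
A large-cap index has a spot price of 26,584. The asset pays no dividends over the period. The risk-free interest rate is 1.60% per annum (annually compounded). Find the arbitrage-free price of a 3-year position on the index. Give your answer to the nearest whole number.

27,881

F = S · (1+r)^T
= 26584 × 1.048772
F = 27,881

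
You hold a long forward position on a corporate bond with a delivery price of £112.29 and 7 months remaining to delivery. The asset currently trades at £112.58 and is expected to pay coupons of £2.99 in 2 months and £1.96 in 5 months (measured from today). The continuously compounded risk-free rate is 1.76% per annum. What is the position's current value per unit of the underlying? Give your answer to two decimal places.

PV(remaining coupons) I = 2.99·e^(−0.0176·2/12) + 1.96·e^(−0.0176·5/12) = 4.9269
Current forward F = (S − I)·e^(rT) = (112.58 − 4.9269)·e^(0.0176·7/12) = 107.6531 × 1.010320 = 108.7641
Value (long) = (F − K)·e^(−rT) = (108.7641 − 112.29) × 0.989786 = -3.4899
Value = -£3.49

-£3.49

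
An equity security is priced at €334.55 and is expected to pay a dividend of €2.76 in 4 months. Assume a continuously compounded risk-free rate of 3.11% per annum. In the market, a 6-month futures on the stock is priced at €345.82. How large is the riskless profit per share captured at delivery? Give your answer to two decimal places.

€8.80 per share

PV(dividends) I = 2.76·e^(−0.0311·4/12) = 2.7315
Fair futures F* = (S − I)·e^(rT) = (334.55 − 2.7315)·e^0.015550 = 331.8185 × 1.015672 = 337.0188
Market €345.82 > fair 337.0188: forward overpriced → cash-and-carry (borrow at r, buy the stock and collect the dividends, short the forward).
Profit at T = |F_mkt − F*| = |345.82 − 337.0188| = €8.80 per share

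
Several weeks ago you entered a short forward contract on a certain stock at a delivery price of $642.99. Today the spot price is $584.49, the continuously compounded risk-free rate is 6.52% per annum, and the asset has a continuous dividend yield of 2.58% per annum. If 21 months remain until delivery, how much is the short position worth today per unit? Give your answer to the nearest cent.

$14.97

Current fair forward for the remaining 21 months: F = S·e^((r − q)·T), (r − q) = 0.0652 − 0.0258 = 0.0394
F = 584.49 · e^(0.0394 × 21/12) = 584.49 × 1.071383 = 626.2126
Value of long forward = (F − K)·e^(−rT) = (626.2126 − 642.99) · e^(−0.0652·21/12)
= -16.7774 × 0.892169 = -14.97
Short position value = −(long value) = $14.97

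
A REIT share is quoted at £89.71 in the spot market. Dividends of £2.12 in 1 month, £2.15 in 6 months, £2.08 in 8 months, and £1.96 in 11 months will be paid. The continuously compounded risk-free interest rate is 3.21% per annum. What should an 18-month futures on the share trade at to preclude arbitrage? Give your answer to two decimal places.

£85.56

PV(dividends) I = 2.12·e^(−0.0321·1/12) + 2.15·e^(−0.0321·6/12) + 2.08·e^(−0.0321·8/12) + 1.96·e^(−0.0321·11/12)
I = 2.1143 + 2.1158 + 2.0360 + 1.9032 = 8.1693
F = (S − I)·e^(rT) = (89.71 − 8.1693) · e^(0.0321·18/12)
= 81.5407 · e^0.048150 = 81.5407 × 1.049328 = £85.56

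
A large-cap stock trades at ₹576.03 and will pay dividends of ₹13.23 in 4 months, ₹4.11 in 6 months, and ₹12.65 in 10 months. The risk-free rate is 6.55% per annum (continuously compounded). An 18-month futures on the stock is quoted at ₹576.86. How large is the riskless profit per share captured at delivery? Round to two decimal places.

PV(dividends) I = 13.23·e^(−0.0655·4/12) + 4.11·e^(−0.0655·6/12) + 12.65·e^(−0.0655·10/12) = 28.8999
Fair futures F* = (S − I)·e^(rT) = (576.03 − 28.8999)·e^0.098250 = 547.1301 × 1.103239 = 603.6153
Market ₹576.86 < fair 603.6153: forward underpriced → reverse cash-and-carry (short the stock, invest proceeds at r, pay the dividends, go long the forward).
Profit at T = |F_mkt − F*| = |576.86 − 603.6153| = ₹26.76 per share

₹26.76 per share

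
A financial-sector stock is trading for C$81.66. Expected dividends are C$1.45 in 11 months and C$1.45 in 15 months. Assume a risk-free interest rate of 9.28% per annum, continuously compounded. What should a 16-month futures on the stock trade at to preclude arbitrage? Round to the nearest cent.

C$89.45

PV(dividends) I = 1.45·e^(−0.0928·11/12) + 1.45·e^(−0.0928·15/12)
I = 1.3318 + 1.2912 = 2.6230
F = (S − I)·e^(rT) = (81.66 − 2.6230) · e^(0.0928·16/12)
= 79.0370 · e^0.123733 = 79.0370 × 1.131714 = C$89.45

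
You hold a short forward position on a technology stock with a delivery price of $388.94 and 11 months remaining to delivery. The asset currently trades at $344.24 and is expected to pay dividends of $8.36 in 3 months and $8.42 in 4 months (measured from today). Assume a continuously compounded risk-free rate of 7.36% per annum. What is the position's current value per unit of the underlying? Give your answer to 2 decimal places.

PV(remaining dividends) I = 8.36·e^(−0.0736·3/12) + 8.42·e^(−0.0736·4/12) = 16.4235
Current forward F = (S − I)·e^(rT) = (344.24 − 16.4235)·e^(0.0736·11/12) = 327.8165 × 1.069795 = 350.6965
Value (long) = (F − K)·e^(−rT) = (350.6965 − 388.94) × 0.934759 = -35.7485
Short position value = −(long value) = $35.75

$35.75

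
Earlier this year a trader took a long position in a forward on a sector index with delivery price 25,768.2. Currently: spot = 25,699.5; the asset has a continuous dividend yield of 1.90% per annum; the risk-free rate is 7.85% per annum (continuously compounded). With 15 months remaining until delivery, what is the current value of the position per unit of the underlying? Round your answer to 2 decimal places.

1736.54

Current fair forward for the remaining 15 months: F = S·e^((r − q)·T), (r − q) = 0.0785 − 0.0190 = 0.0595
F = 25699.5 · e^(0.0595 × 15/12) = 25699.5 × 1.07721068 = 27683.7759
Value of long forward = (F − K)·e^(−rT) = (27683.7759 − 25768.2) · e^(−0.0785·15/12)
= 1915.5759 × 0.90653558 = 1736.54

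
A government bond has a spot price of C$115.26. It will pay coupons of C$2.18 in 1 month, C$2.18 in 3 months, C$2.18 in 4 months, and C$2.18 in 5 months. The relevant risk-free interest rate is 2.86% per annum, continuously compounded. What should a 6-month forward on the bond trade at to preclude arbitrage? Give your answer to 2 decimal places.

PV(coupons) I = 2.18·e^(−0.0286·1/12) + 2.18·e^(−0.0286·3/12) + 2.18·e^(−0.0286·4/12) + 2.18·e^(−0.0286·5/12)
I = 2.1748 + 2.1645 + 2.1593 + 2.1542 = 8.6528
F = (S − I)·e^(rT) = (115.26 − 8.6528) · e^(0.0286·6/12)
= 106.6072 · e^0.014300 = 106.6072 × 1.014403 = C$108.14

C$108.14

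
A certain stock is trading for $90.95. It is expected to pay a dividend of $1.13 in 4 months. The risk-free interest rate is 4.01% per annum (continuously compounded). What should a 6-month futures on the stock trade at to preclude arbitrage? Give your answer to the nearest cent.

PV(dividends) I = 1.13·e^(−0.0401·4/12)
I = 1.1150
F = (S − I)·e^(rT) = (90.95 − 1.1150) · e^(0.0401·6/12)
= 89.8350 · e^0.020050 = 89.8350 × 1.020252 = $91.65

$91.65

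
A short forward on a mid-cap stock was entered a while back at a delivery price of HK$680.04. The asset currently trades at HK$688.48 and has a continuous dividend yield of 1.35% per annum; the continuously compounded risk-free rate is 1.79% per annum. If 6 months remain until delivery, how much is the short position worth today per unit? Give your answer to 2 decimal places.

-HK$9.87

Current fair forward for the remaining 6 months: F = S·e^((r − q)·T), (r − q) = 0.0179 − 0.0135 = 0.0044
F = 688.48 · e^(0.0044 × 6/12) = 688.48 × 1.002202 = 689.9960
Value of long forward = (F − K)·e^(−rT) = (689.9960 − 680.04) · e^(−0.0179·6/12)
= 9.9560 × 0.991090 = 9.87
Short position value = −(long value) = -HK$9.87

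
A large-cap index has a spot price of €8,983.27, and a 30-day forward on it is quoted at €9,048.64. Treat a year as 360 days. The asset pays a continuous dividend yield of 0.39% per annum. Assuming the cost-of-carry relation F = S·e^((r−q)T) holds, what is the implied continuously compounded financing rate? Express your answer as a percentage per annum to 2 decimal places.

From F = S·e^((r−q)T): (r − q) = ln(F/S)/T
ln(9048.64/8983.27) = ln(1.007277) = 0.007251
(r − q) = 0.007251 / (30/360) = 0.087012
r = ln(F/S)/T + q = 0.087012 + 0.0039 = 0.090912
r = 9.09%

9.09%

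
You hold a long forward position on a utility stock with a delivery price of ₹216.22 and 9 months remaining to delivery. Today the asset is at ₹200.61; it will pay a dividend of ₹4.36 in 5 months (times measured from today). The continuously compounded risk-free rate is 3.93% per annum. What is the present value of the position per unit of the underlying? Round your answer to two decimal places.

PV(remaining dividends) I = 4.36·e^(−0.0393·5/12) = 4.2892
Current forward F = (S − I)·e^(rT) = (200.61 − 4.2892)·e^(0.0393·9/12) = 196.3208 × 1.029914 = 202.1935
Value (long) = (F − K)·e^(−rT) = (202.1935 − 216.22) × 0.970955 = -13.6191
Value = -₹13.62

-₹13.62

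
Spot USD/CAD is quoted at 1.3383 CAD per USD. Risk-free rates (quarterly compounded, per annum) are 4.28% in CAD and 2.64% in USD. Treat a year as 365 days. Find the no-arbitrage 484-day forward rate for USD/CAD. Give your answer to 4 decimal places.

1.3675

By covered interest parity, F = S · (1+r_CAD/4)^(4T) / (1+r_USD/4)^(4T)
= 1.3383 × 1.058076 / 1.035508 = 1.3383 × 1.021794
F = 1.3675 CAD per USD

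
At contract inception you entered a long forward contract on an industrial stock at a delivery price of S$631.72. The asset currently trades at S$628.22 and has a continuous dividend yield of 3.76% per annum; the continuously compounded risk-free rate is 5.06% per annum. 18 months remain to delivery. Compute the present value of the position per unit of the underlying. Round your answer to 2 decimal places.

Current fair forward for the remaining 18 months: F = S·e^((r − q)·T), (r − q) = 0.0506 − 0.0376 = 0.0130
F = 628.22 · e^(0.0130 × 18/12) = 628.22 × 1.019691 = 640.5903
Value of long forward = (F − K)·e^(−rT) = (640.5903 − 631.72) · e^(−0.0506·18/12)
= 8.8703 × 0.926909 = 8.22

S$8.22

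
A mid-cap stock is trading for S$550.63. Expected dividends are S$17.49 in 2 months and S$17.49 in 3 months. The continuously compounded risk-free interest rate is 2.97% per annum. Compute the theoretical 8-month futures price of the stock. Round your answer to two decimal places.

PV(dividends) I = 17.49·e^(−0.0297·2/12) + 17.49·e^(−0.0297·3/12)
I = 17.4036 + 17.3606 = 34.7642
F = (S − I)·e^(rT) = (550.63 − 34.7642) · e^(0.0297·8/12)
= 515.8658 · e^0.019800 = 515.8658 × 1.019997 = S$526.18

S$526.18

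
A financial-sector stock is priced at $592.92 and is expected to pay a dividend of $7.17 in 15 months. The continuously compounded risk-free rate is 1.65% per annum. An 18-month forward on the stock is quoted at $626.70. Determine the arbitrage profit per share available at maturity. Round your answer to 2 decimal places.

PV(dividends) I = 7.17·e^(−0.0165·15/12) = 7.0236
Fair forward F* = (S − I)·e^(rT) = (592.92 − 7.0236)·e^0.024750 = 585.8964 × 1.025059 = 600.5784
Market $626.70 > fair 600.5784: forward overpriced → cash-and-carry (borrow at r, buy the stock and collect the dividends, short the forward).
Profit at T = |F_mkt − F*| = |626.70 − 600.5784| = $26.12 per share

$26.12 per share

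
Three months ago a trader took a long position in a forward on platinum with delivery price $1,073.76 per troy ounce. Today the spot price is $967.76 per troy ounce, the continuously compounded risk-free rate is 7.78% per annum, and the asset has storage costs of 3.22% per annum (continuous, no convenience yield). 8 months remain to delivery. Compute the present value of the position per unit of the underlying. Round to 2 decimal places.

-$30.73 per troy ounce

Current fair forward for the remaining 8 months: F = S·e^((r + u)·T), (r + u) = 0.0778 + 0.0322 = 0.1100
F = 967.76 · e^(0.1100 × 8/12) = 967.76 × 1.076089 = 1041.3959
Value of long forward = (F − K)·e^(−rT) = (1041.3959 − 1073.76) · e^(−0.0778·8/12)
= -32.3641 × 0.949455 = -30.73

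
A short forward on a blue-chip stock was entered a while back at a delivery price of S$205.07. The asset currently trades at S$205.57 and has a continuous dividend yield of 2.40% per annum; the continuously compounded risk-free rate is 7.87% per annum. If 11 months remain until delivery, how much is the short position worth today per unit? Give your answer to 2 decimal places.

Current fair forward for the remaining 11 months: F = S·e^((r − q)·T), (r − q) = 0.0787 − 0.0240 = 0.0547
F = 205.57 · e^(0.0547 × 11/12) = 205.57 × 1.051420 = 216.1404
Value of long forward = (F − K)·e^(−rT) = (216.1404 − 205.07) · e^(−0.0787·11/12)
= 11.0704 × 0.930399 = 10.30
Short position value = −(long value) = -S$10.30

-S$10.30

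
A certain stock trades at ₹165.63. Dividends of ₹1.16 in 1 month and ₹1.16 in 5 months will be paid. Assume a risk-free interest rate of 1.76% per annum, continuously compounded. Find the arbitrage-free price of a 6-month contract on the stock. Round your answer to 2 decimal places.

PV(dividends) I = 1.16·e^(−0.0176·1/12) + 1.16·e^(−0.0176·5/12)
I = 1.1583 + 1.1515 = 2.3098
F = (S − I)·e^(rT) = (165.63 − 2.3098) · e^(0.0176·6/12)
= 163.3202 · e^0.008800 = 163.3202 × 1.008839 = ₹164.76

₹164.76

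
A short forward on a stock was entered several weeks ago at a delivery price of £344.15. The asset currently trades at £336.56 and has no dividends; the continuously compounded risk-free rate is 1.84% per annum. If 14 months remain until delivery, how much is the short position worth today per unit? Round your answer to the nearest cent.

Current fair forward for the remaining 14 months: F = S·e^(r·T), r = 0.0184
F = 336.56 · e^(0.0184 × 14/12) = 336.56 × 1.021699 = 343.8630
Value of long forward = (F − K)·e^(−rT) = (343.8630 − 344.15) · e^(−0.0184·14/12)
= -0.2870 × 0.978762 = -0.28
Short position value = −(long value) = £0.28

£0.28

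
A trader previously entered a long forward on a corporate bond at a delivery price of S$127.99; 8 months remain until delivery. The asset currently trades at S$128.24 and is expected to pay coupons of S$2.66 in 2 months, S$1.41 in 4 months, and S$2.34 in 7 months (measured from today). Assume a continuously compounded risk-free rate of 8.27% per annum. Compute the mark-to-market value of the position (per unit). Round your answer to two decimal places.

PV(remaining coupons) I = 2.66·e^(−0.0827·2/12) + 1.41·e^(−0.0827·4/12) + 2.34·e^(−0.0827·7/12) = 6.2250
Current forward F = (S − I)·e^(rT) = (128.24 − 6.2250)·e^(0.0827·8/12) = 122.0150 × 1.056681 = 128.9309
Value (long) = (F − K)·e^(−rT) = (128.9309 − 127.99) × 0.946359 = 0.8904
Value = S$0.89

S$0.89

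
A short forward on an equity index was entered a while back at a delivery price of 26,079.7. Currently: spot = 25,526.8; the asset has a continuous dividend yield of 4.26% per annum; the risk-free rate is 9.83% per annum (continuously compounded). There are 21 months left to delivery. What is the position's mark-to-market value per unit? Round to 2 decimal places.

Current fair forward for the remaining 21 months: F = S·e^((r − q)·T), (r − q) = 0.0983 − 0.0426 = 0.0557
F = 25526.8 · e^(0.0557 × 21/12) = 25526.8 × 1.10238388 = 28140.3328
Value of long forward = (F − K)·e^(−rT) = (28140.3328 − 26079.7) · e^(−0.0983·21/12)
= 2060.6328 × 0.84195812 = 1734.97
Short position value = −(long value) = -1734.97

-1734.97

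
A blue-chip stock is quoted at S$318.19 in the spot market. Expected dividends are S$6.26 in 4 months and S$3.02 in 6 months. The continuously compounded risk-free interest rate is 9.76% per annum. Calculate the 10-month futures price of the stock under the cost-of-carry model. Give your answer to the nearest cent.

S$335.46

PV(dividends) I = 6.26·e^(−0.0976·4/12) + 3.02·e^(−0.0976·6/12)
I = 6.0596 + 2.8762 = 8.9358
F = (S − I)·e^(rT) = (318.19 − 8.9358) · e^(0.0976·10/12)
= 309.2542 · e^0.081333 = 309.2542 × 1.084732 = S$335.46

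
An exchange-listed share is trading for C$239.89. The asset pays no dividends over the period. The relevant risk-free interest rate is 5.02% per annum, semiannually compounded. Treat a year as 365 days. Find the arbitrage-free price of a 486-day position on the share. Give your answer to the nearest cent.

C$256.26

F = S · (1+r/2)^(2T)
= 239.89 × 1.068244
F = C$256.26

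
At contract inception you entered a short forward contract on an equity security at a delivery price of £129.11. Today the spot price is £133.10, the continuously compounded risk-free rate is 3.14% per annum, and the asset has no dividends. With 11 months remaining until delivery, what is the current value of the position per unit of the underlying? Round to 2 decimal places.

-£7.65

Current fair forward for the remaining 11 months: F = S·e^(r·T), r = 0.0314
F = 133.10 · e^(0.0314 × 11/12) = 133.10 × 1.029202 = 136.9868
Value of long forward = (F − K)·e^(−rT) = (136.9868 − 129.11) · e^(−0.0314·11/12)
= 7.8768 × 0.971627 = 7.65
Short position value = −(long value) = -£7.65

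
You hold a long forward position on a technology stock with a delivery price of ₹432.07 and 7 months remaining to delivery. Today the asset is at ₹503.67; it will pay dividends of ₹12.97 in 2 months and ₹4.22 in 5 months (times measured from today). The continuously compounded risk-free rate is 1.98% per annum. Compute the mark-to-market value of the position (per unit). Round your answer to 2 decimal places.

₹59.45

PV(remaining dividends) I = 12.97·e^(−0.0198·2/12) + 4.22·e^(−0.0198·5/12) = 17.1126
Current forward F = (S − I)·e^(rT) = (503.67 − 17.1126)·e^(0.0198·7/12) = 486.5574 × 1.011617 = 492.2097
Value (long) = (F − K)·e^(−rT) = (492.2097 − 432.07) × 0.988516 = 59.4491
Value = ₹59.45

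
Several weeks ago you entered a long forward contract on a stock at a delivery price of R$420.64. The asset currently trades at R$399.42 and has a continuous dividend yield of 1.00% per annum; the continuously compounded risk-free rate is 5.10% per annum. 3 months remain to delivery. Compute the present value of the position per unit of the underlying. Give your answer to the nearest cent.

Current fair forward for the remaining 3 months: F = S·e^((r − q)·T), (r − q) = 0.0510 − 0.0100 = 0.0410
F = 399.42 · e^(0.0410 × 3/12) = 399.42 × 1.010303 = 403.5352
Value of long forward = (F − K)·e^(−rT) = (403.5352 − 420.64) · e^(−0.0510·3/12)
= -17.1048 × 0.987331 = -16.89

-R$16.89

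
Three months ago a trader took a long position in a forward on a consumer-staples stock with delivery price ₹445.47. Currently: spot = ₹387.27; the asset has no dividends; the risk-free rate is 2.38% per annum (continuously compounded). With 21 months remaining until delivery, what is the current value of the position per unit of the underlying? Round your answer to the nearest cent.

-₹40.03

Current fair forward for the remaining 21 months: F = S·e^(r·T), r = 0.0238
F = 387.27 · e^(0.0238 × 21/12) = 387.27 × 1.042530 = 403.7406
Value of long forward = (F − K)·e^(−rT) = (403.7406 − 445.47) · e^(−0.0238·21/12)
= -41.7294 × 0.959205 = -40.03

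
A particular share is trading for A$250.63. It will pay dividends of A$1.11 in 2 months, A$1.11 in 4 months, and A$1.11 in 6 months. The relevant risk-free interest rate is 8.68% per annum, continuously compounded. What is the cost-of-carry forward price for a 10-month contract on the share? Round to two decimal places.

A$265.95

PV(dividends) I = 1.11·e^(−0.0868·2/12) + 1.11·e^(−0.0868·4/12) + 1.11·e^(−0.0868·6/12)
I = 1.0941 + 1.0783 + 1.0629 = 3.2353
F = (S − I)·e^(rT) = (250.63 − 3.2353) · e^(0.0868·10/12)
= 247.3947 · e^0.072333 = 247.3947 × 1.075013 = A$265.95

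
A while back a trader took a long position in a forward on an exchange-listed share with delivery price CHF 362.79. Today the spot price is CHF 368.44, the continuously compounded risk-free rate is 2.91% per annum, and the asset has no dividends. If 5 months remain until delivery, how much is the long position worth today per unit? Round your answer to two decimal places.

Current fair forward for the remaining 5 months: F = S·e^(r·T), r = 0.0291
F = 368.44 · e^(0.0291 × 5/12) = 368.44 × 1.012199 = 372.9346
Value of long forward = (F − K)·e^(−rT) = (372.9346 − 362.79) · e^(−0.0291·5/12)
= 10.1446 × 0.987948 = 10.02

CHF 10.02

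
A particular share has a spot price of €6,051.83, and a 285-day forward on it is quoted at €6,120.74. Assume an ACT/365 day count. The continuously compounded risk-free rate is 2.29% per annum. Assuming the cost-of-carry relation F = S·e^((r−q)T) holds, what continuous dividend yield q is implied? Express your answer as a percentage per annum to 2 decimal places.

From F = S·e^((r−q)T): (r − q) = ln(F/S)/T
ln(6120.74/6051.83) = ln(1.011387) = 0.011323
(r − q) = 0.011323 / (285/365) = 0.014501
q = r − ln(F/S)/T = 0.0229 − 0.014501 = 0.008399
q = 0.84%

0.84%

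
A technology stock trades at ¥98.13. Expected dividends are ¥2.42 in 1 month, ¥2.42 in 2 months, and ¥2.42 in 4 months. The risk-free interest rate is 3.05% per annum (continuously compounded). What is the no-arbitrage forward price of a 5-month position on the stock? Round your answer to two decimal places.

PV(dividends) I = 2.42·e^(−0.0305·1/12) + 2.42·e^(−0.0305·2/12) + 2.42·e^(−0.0305·4/12)
I = 2.4139 + 2.4077 + 2.3955 = 7.2171
F = (S − I)·e^(rT) = (98.13 − 7.2171) · e^(0.0305·5/12)
= 90.9129 · e^0.012708 = 90.9129 × 1.012789 = ¥92.08

¥92.08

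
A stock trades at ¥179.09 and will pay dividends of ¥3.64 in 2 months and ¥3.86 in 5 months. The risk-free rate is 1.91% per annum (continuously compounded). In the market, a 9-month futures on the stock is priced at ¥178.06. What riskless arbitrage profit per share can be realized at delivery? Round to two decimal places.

PV(dividends) I = 3.64·e^(−0.0191·2/12) + 3.86·e^(−0.0191·5/12) = 7.4578
Fair futures F* = (S − I)·e^(rT) = (179.09 − 7.4578)·e^0.014325 = 171.6322 × 1.014428 = 174.1085
Market ¥178.06 > fair 174.1085: forward overpriced → cash-and-carry (borrow at r, buy the stock and collect the dividends, short the forward).
Profit at T = |F_mkt − F*| = |178.06 − 174.1085| = ¥3.95 per share

¥3.95 per share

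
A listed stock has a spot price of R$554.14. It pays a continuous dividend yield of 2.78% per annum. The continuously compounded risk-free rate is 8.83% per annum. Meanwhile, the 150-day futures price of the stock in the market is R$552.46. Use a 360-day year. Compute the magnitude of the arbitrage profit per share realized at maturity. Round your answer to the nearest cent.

Fair futures: F* = S·e^(carry·T), with carry = (r − q) = 0.0883 − 0.0278 = 0.0605
F* = 554.14 · e^(0.0605 × 150/360) = 554.14 · e^0.025208 = 554.14 × 1.025528 = R$568.2861
Market R$552.46 < fair R$568.2861: forward underpriced → reverse cash-and-carry (short spot, go long the forward).
At maturity, profit = |F_mkt − F*| = |552.46 − 568.2861| = R$15.83 per share

R$15.83 per share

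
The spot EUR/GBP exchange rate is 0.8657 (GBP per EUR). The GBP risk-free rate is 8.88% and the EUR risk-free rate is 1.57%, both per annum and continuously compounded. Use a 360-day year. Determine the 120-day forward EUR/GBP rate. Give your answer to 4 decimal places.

F = S·e^((r_GBP − r_EUR)T) = 0.8657 · e^((0.0888 − 0.0157) × 120/360)
= 0.8657 · e^0.024367 = 0.8657 × 1.024666
F = 0.8871 GBP per EUR

0.8871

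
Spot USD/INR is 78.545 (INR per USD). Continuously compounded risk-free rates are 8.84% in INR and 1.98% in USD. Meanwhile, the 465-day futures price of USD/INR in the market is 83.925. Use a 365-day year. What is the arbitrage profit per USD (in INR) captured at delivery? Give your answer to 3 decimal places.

Fair futures: F* = S·e^(carry·T), with carry = (r_INR − r_USD) = 0.0884 − 0.0198 = 0.0686
F* = 78.545 · e^(0.0686 × 465/365) = 78.545 · e^0.087395 = 78.545 × 1.091328 = 85.7184
Market 83.925 < fair 85.7184: forward underpriced → reverse cash-and-carry (short spot, go long the forward).
At maturity, profit = |F_mkt − F*| = |83.925 − 85.7184| = 1.793 per USD (in INR)

1.793 per USD (in INR)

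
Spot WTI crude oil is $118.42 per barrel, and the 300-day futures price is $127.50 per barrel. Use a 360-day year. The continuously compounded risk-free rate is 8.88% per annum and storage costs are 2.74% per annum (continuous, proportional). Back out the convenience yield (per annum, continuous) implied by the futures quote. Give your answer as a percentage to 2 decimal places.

F = S·e^((r+u−y)T) ⇒ (r+u−y) = ln(F/S)/T
ln(127.50/118.42) = 0.073879; /T ⇒ 0.088655
y = r + u − ln(F/S)/T = 0.0888 + 0.0274 − 0.088655 = 0.027545
y = 2.75%

2.75%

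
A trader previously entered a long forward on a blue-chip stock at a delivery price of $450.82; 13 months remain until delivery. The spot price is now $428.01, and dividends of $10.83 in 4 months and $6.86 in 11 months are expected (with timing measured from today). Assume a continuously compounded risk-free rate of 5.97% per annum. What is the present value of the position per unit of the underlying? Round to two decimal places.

PV(remaining dividends) I = 10.83·e^(−0.0597·4/12) + 6.86·e^(−0.0597·11/12) = 17.1113
Current forward F = (S − I)·e^(rT) = (428.01 − 17.1113)·e^(0.0597·13/12) = 410.8987 × 1.066812 = 438.3517
Value (long) = (F − K)·e^(−rT) = (438.3517 − 450.82) × 0.937372 = -11.6874
Value = -$11.69

-$11.69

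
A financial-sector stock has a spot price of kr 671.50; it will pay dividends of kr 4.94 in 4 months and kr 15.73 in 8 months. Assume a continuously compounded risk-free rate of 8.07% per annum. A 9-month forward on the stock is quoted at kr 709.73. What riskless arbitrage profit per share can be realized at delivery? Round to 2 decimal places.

kr 17.28 per share

PV(dividends) I = 4.94·e^(−0.0807·4/12) + 15.73·e^(−0.0807·8/12) = 19.7150
Fair forward F* = (S − I)·e^(rT) = (671.50 − 19.7150)·e^0.060525 = 651.7850 × 1.062394 = 692.4525
Market kr 709.73 > fair 692.4525: forward overpriced → cash-and-carry (borrow at r, buy the stock and collect the dividends, short the forward).
Profit at T = |F_mkt − F*| = |709.73 − 692.4525| = kr 17.28 per share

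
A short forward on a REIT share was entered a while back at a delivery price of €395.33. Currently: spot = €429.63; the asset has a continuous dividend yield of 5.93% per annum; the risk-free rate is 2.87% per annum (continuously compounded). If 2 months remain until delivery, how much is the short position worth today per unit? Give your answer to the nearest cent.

-€31.96

Current fair forward for the remaining 2 months: F = S·e^((r − q)·T), (r − q) = 0.0287 − 0.0593 = -0.0306
F = 429.63 · e^(-0.0306 × 2/12) = 429.63 × 0.994913 = 427.4445
Value of long forward = (F − K)·e^(−rT) = (427.4445 − 395.33) · e^(−0.0287·2/12)
= 32.1145 × 0.995228 = 31.96
Short position value = −(long value) = -€31.96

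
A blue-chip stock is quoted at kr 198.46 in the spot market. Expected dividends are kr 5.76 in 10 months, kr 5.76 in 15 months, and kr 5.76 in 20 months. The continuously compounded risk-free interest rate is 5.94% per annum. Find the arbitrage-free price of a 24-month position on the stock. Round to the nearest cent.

PV(dividends) I = 5.76·e^(−0.0594·10/12) + 5.76·e^(−0.0594·15/12) + 5.76·e^(−0.0594·20/12)
I = 5.4818 + 5.3478 + 5.2171 = 16.0467
F = (S − I)·e^(rT) = (198.46 − 16.0467) · e^(0.0594·24/12)
= 182.4133 · e^0.118800 = 182.4133 × 1.126145 = kr 205.42

kr 205.42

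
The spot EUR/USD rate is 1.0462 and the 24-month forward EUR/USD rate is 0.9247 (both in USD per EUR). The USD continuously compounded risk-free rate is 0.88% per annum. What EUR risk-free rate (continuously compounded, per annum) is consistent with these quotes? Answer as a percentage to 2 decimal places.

F = S·e^((r_USD − r_EUR)T) ⇒ r_EUR = r_USD − ln(F/S)/T
ln(0.9247/1.0462) = -0.123450; /(24/12) = -0.061725
r_EUR = 0.0088 + 0.061725 = 0.070525
r_EUR = 7.05%

7.05%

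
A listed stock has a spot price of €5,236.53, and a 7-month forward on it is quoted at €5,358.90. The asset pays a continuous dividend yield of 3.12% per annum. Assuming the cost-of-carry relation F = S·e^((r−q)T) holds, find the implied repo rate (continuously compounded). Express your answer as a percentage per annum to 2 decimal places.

From F = S·e^((r−q)T): (r − q) = ln(F/S)/T
ln(5358.90/5236.53) = ln(1.023369) = 0.023100
(r − q) = 0.023100 / (7/12) = 0.039600
r = ln(F/S)/T + q = 0.039600 + 0.0312 = 0.070800
r = 7.08%

7.08%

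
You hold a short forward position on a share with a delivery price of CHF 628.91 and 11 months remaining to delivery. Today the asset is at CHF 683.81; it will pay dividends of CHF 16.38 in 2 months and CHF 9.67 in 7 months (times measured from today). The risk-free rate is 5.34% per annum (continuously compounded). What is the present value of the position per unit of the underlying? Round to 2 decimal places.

-CHF 59.34

PV(remaining dividends) I = 16.38·e^(−0.0534·2/12) + 9.67·e^(−0.0534·7/12) = 25.6083
Current forward F = (S − I)·e^(rT) = (683.81 − 25.6083)·e^(0.0534·11/12) = 658.2017 × 1.050168 = 691.2224
Value (long) = (F − K)·e^(−rT) = (691.2224 − 628.91) × 0.952229 = 59.3357
Short position value = −(long value) = -CHF 59.34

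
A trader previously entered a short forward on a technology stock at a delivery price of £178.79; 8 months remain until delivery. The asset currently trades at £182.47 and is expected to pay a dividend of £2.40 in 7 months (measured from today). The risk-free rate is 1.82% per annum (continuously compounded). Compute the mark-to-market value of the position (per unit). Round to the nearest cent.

-£3.46

PV(remaining dividends) I = 2.40·e^(−0.0182·7/12) = 2.3747
Current forward F = (S − I)·e^(rT) = (182.47 − 2.3747)·e^(0.0182·8/12) = 180.0953 × 1.012207 = 182.2937
Value (long) = (F − K)·e^(−rT) = (182.2937 − 178.79) × 0.987940 = 3.4614
Short position value = −(long value) = -£3.46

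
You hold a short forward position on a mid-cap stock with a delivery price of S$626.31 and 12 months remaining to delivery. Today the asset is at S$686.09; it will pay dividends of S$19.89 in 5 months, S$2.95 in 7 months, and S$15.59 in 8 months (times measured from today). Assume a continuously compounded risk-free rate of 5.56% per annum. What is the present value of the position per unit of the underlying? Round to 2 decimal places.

-S$56.34

PV(remaining dividends) I = 19.89·e^(−0.0556·5/12) + 2.95·e^(−0.0556·7/12) + 15.59·e^(−0.0556·8/12) = 37.3131
Current forward F = (S − I)·e^(rT) = (686.09 − 37.3131)·e^(0.0556·12/12) = 648.7769 × 1.057175 = 685.8707
Value (long) = (F − K)·e^(−rT) = (685.8707 − 626.31) × 0.945917 = 56.3395
Short position value = −(long value) = -S$56.34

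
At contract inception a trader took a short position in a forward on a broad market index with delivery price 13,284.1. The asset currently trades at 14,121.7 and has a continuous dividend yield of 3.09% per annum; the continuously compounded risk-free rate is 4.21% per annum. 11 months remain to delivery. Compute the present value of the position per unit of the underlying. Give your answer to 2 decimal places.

-946.10

Current fair forward for the remaining 11 months: F = S·e^((r − q)·T), (r − q) = 0.0421 − 0.0309 = 0.0112
F = 14121.7 · e^(0.0112 × 11/12) = 14121.7 × 1.01031955 = 14267.4296
Value of long forward = (F − K)·e^(−rT) = (14267.4296 − 13284.1) · e^(−0.0421·11/12)
= 983.3296 × 0.96214350 = 946.10
Short position value = −(long value) = -946.10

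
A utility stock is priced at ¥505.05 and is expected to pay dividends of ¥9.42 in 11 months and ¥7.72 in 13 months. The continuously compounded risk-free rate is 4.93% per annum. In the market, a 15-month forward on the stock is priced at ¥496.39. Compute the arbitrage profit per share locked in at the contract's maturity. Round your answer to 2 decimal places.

¥23.40 per share

PV(dividends) I = 9.42·e^(−0.0493·11/12) + 7.72·e^(−0.0493·13/12) = 16.3223
Fair forward F* = (S − I)·e^(rT) = (505.05 − 16.3223)·e^0.061625 = 488.7277 × 1.063563 = 519.7927
Market ¥496.39 < fair 519.7927: forward underpriced → reverse cash-and-carry (short the stock, invest proceeds at r, pay the dividends, go long the forward).
Profit at T = |F_mkt − F*| = |496.39 − 519.7927| = ¥23.40 per share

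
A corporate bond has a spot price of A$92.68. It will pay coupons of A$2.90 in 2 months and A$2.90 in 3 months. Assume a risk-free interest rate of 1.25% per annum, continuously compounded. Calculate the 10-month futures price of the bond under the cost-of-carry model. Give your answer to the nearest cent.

PV(coupons) I = 2.90·e^(−0.0125·2/12) + 2.90·e^(−0.0125·3/12)
I = 2.8940 + 2.8910 = 5.7850
F = (S − I)·e^(rT) = (92.68 − 5.7850) · e^(0.0125·10/12)
= 86.8950 · e^0.010417 = 86.8950 × 1.010471 = A$87.80

A$87.80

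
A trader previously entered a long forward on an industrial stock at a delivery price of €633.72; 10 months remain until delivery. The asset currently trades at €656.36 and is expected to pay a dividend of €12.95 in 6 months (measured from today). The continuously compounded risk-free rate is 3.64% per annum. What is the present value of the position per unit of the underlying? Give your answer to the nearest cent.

€28.86

PV(remaining dividends) I = 12.95·e^(−0.0364·6/12) = 12.7164
Current forward F = (S − I)·e^(rT) = (656.36 − 12.7164)·e^(0.0364·10/12) = 643.6436 × 1.030798 = 663.4665
Value (long) = (F − K)·e^(−rT) = (663.4665 − 633.72) × 0.970122 = 28.8577
Value = €28.86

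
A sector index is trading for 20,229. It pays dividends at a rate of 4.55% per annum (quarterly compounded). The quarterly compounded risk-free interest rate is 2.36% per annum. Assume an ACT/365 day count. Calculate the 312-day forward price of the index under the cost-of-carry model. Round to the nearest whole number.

F = S · (1+r/4)^(4T) / (1+q/4)^(4T)
= 20229 × 1.020318 / 1.039431 = 20229 × 0.981612
F = 19,857

19,857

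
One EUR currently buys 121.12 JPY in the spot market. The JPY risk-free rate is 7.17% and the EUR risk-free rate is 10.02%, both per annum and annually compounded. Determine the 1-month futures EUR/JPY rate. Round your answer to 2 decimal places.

120.86

By covered interest parity, F = S · (1+r_JPY)^T / (1+r_EUR)^T
= 121.12 × 1.005787 / 1.007989 = 121.12 × 0.997815
F = 120.86 JPY per EUR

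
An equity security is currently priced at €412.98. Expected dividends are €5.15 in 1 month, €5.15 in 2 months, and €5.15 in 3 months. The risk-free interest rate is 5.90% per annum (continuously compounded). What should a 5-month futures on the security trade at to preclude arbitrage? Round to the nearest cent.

€407.58

PV(dividends) I = 5.15·e^(−0.0590·1/12) + 5.15·e^(−0.0590·2/12) + 5.15·e^(−0.0590·3/12)
I = 5.1247 + 5.0996 + 5.0746 = 15.2989
F = (S − I)·e^(rT) = (412.98 − 15.2989) · e^(0.0590·5/12)
= 397.6811 · e^0.024583 = 397.6811 × 1.024888 = €407.58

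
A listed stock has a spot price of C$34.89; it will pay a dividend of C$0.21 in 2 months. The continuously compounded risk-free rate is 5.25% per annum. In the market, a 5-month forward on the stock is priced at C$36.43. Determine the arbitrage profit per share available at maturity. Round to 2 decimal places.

C$0.98 per share

PV(dividends) I = 0.21·e^(−0.0525·2/12) = 0.2082
Fair forward F* = (S − I)·e^(rT) = (34.89 − 0.2082)·e^0.021875 = 34.6818 × 1.022116 = 35.4488
Market C$36.43 > fair 35.4488: forward overpriced → cash-and-carry (borrow at r, buy the stock and collect the dividends, short the forward).
Profit at T = |F_mkt − F*| = |36.43 − 35.4488| = C$0.98 per share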